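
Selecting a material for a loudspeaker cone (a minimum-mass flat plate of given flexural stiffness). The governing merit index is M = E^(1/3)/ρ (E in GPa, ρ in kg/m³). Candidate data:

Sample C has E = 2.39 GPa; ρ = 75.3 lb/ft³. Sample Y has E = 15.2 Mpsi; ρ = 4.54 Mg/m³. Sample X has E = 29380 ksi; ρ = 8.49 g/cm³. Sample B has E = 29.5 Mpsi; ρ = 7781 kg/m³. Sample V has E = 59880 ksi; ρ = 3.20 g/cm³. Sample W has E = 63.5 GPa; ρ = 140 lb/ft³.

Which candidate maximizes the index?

After converting to SI:
  sample C: E = 2.390 GPa, ρ = 1206 kg/m³
  sample Y: E = 104.8 GPa, ρ = 4540 kg/m³
  sample X: E = 202.6 GPa, ρ = 8490 kg/m³
  sample B: E = 203.4 GPa, ρ = 7781 kg/m³
  sample V: E = 412.9 GPa, ρ = 3200 kg/m³
  sample W: E = 63.50 GPa, ρ = 2243 kg/m³
  sample V: M = 2.33×10⁻³
  sample W: M = 1.78×10⁻³
  sample C: M = 1.11×10⁻³
  sample Y: M = 1.04×10⁻³
  sample B: M = 0.756×10⁻³
  sample X: M = 0.692×10⁻³
Highest index: sample V.

sample V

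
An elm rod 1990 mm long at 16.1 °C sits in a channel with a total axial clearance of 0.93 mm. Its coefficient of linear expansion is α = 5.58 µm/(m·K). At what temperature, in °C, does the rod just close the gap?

99.9 °C

α·L₀·ΔT = 0.93 mm ⇒ ΔT = 0.93 / (5.58×10⁻⁶ × 1990.0) = 83.75 K.
T = 16.1 + 83.75 = 99.85 °C.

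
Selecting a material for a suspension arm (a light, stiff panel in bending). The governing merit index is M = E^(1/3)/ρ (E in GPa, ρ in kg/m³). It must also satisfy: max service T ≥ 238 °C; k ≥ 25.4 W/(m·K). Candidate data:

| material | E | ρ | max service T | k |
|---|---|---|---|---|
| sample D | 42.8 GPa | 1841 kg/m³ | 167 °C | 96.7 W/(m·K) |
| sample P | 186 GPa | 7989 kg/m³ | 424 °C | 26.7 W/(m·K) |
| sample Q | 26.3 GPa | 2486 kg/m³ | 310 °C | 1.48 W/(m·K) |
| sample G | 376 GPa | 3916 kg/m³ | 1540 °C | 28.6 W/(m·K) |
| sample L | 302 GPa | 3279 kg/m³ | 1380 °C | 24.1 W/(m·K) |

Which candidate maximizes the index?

Screen on constraints: max service T ≥ 238 °C; k ≥ 25.4 W/(m·K). Survivors: sample P, sample G.
Computing M directly (units already consistent):
  sample G: M = 1.84×10⁻³
  sample P: M = 0.715×10⁻³
Sample G has the largest M.

sample G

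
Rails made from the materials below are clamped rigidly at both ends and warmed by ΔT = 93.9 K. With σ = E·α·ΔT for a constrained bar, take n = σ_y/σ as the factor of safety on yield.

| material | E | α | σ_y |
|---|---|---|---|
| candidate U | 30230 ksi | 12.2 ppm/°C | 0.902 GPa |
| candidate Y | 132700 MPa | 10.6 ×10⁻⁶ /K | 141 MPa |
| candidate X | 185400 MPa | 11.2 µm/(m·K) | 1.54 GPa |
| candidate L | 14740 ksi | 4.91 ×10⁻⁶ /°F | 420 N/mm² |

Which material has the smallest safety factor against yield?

In consistent units (E in GPa, α in ×10⁻⁶/K, σ_y in MPa):
  candidate U: E = 208.4, α = 12.2, σ_y = 902.0 → σ = 239 MPa, n = 3.78
  candidate Y: E = 132.7, α = 10.6, σ_y = 141.0 → σ = 132 MPa, n = 1.07
  candidate X: E = 185.4, α = 11.2, σ_y = 1540 → σ = 195 MPa, n = 7.90
  candidate L: E = 101.6, α = 8.84, σ_y = 420.0 → σ = 84.3 MPa, n = 4.98
Smallest n: candidate Y with n = 1.07.

candidate Y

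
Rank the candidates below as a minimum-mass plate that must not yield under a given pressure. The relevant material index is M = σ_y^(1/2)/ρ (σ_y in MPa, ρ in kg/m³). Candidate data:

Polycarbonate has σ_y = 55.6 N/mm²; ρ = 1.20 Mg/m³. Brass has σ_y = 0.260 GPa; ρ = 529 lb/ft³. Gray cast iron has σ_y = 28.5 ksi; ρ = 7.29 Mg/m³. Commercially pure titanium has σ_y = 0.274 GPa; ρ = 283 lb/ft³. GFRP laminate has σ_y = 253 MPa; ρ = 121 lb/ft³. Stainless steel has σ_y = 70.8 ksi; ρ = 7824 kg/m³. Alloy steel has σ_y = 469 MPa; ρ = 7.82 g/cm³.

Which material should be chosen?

In SI units:
  polycarbonate: σ_y = 55.60 MPa, ρ = 1200 kg/m³
  brass: σ_y = 260.0 MPa, ρ = 8474 kg/m³
  gray cast iron: σ_y = 196.5 MPa, ρ = 7290 kg/m³
  commercially pure titanium: σ_y = 274.0 MPa, ρ = 4533 kg/m³
  GFRP laminate: σ_y = 253.0 MPa, ρ = 1938 kg/m³
  stainless steel: σ_y = 488.1 MPa, ρ = 7824 kg/m³
  alloy steel: σ_y = 469.0 MPa, ρ = 7820 kg/m³
  GFRP laminate: M = 8.21×10⁻³
  polycarbonate: M = 6.21×10⁻³
  commercially pure titanium: M = 3.65×10⁻³
  stainless steel: M = 2.82×10⁻³
  alloy steel: M = 2.77×10⁻³
  gray cast iron: M = 1.92×10⁻³
  brass: M = 1.90×10⁻³
Highest index: GFRP laminate.

GFRP laminate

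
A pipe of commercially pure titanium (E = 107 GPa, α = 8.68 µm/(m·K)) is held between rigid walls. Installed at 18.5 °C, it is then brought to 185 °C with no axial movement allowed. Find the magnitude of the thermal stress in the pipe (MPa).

ΔT = 166.5 K. Constrained thermal stress σ = E·α·ΔT = 107.0×10³ MPa × 8.68×10⁻⁶ × 166.5 = 155 MPa (compressive).

155 MPa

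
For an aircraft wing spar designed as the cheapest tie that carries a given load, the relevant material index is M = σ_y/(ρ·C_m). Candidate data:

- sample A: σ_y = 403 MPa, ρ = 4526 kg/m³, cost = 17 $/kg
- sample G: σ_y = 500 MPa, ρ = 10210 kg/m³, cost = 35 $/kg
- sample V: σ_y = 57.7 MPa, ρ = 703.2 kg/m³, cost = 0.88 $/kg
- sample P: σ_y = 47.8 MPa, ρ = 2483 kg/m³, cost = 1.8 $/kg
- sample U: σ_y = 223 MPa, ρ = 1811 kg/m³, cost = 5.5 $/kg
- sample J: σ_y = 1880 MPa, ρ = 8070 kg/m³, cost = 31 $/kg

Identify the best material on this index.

sample V

Computing M directly (units already consistent):
  sample V: M = 93.2 kN·m per $
  sample U: M = 22.4 kN·m per $
  sample P: M = 10.7 kN·m per $
  sample J: M = 7.51 kN·m per $
  sample A: M = 5.24 kN·m per $
  sample G: M = 1.40 kN·m per $
Highest index: sample V.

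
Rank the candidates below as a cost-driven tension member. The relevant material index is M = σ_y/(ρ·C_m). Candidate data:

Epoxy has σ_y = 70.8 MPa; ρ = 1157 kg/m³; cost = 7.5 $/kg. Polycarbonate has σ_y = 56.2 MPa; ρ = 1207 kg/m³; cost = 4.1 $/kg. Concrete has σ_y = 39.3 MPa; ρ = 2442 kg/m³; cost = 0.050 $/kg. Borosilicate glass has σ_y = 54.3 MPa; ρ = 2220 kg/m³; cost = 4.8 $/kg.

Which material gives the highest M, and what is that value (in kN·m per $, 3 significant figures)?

Per-candidate index values:
  concrete: M = 322 kN·m per $
  polycarbonate: M = 11.4 kN·m per $
  epoxy: M = 8.16 kN·m per $
  borosilicate glass: M = 5.10 kN·m per $
Highest index: concrete.

concrete, M = 322 kN·m per $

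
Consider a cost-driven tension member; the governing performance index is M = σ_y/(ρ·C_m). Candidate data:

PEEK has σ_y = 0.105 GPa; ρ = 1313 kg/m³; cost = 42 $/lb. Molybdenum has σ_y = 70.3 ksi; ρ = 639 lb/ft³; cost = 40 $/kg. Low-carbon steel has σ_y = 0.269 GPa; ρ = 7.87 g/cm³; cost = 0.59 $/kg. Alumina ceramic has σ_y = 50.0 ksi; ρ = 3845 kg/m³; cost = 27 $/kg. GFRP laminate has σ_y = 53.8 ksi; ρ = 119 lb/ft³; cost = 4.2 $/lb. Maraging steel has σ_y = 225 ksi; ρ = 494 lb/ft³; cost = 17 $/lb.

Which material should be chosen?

low-carbon steel

After converting to SI:
  PEEK: σ_y = 105.0 MPa, ρ = 1313 kg/m³, cost = 92.59 $/kg
  molybdenum: σ_y = 484.7 MPa, ρ = 10240 kg/m³, cost = 40.00 $/kg
  low-carbon steel: σ_y = 269.0 MPa, ρ = 7870 kg/m³, cost = 0.5900 $/kg
  alumina ceramic: σ_y = 344.7 MPa, ρ = 3845 kg/m³, cost = 27.00 $/kg
  GFRP laminate: σ_y = 370.9 MPa, ρ = 1906 kg/m³, cost = 9.259 $/kg
  maraging steel: σ_y = 1551 MPa, ρ = 7913 kg/m³, cost = 37.48 $/kg
  low-carbon steel: M = 57.9 kN·m per $
  GFRP laminate: M = 21.0 kN·m per $
  maraging steel: M = 5.23 kN·m per $
  alumina ceramic: M = 3.32 kN·m per $
  molybdenum: M = 1.18 kN·m per $
  PEEK: M = 0.864 kN·m per $
Low-carbon steel has the largest M.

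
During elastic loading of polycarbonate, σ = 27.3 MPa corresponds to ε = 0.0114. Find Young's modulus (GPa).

2.39 GPa

E = σ/ε = 27.3 MPa / 0.0114 = 2395 MPa = 2.39 GPa.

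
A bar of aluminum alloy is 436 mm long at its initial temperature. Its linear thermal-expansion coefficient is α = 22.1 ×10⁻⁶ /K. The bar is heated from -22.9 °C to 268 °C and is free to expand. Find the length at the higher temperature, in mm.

438.80 mm

ΔT = 268 − (-22.9) = 290.9 K.
ΔL = α·L₀·ΔT = 22.1×10⁻⁶ × 436 mm × 290.9 K = 2.80 mm.
L = L₀ + ΔL = 436 + 2.80 = 438.80 mm.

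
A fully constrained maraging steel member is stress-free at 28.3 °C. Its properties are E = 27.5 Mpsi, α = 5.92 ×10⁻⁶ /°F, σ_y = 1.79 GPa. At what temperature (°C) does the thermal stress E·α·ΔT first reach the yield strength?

E = 27.5 Mpsi = 189.6 GPa.
α = 5.92×10⁻⁶/°F × 9/5 = 10.7×10⁻⁶/K.
σ_y = 1.79 GPa = 1790 MPa.
E·α·ΔT = 1790 MPa ⇒ ΔT = 1790 / (189.6×10³ × 10.7×10⁻⁶) = 885.9 K.
T = 28.3 + 885.9 = 914.2 °C.

914 °C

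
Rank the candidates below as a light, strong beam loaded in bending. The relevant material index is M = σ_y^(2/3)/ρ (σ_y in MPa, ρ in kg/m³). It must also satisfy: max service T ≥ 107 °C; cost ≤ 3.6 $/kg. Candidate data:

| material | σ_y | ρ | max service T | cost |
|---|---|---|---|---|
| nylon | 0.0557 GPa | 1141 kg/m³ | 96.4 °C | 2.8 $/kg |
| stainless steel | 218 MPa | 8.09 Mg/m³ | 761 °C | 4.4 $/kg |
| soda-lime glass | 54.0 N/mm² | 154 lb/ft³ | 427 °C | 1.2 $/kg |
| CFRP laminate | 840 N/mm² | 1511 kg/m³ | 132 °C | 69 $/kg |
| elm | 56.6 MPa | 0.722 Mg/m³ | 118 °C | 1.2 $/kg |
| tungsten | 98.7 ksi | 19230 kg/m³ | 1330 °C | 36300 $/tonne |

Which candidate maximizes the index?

elm

Screen on constraints: max service T ≥ 107 °C; cost ≤ 3.6 $/kg. Survivors: soda-lime glass, elm.
After converting to SI:
  soda-lime glass: σ_y = 54.00 MPa, ρ = 2467 kg/m³
  elm: σ_y = 56.60 MPa, ρ = 722.0 kg/m³
  elm: M = 20.4×10⁻³
  soda-lime glass: M = 5.79×10⁻³
The maximum is for elm.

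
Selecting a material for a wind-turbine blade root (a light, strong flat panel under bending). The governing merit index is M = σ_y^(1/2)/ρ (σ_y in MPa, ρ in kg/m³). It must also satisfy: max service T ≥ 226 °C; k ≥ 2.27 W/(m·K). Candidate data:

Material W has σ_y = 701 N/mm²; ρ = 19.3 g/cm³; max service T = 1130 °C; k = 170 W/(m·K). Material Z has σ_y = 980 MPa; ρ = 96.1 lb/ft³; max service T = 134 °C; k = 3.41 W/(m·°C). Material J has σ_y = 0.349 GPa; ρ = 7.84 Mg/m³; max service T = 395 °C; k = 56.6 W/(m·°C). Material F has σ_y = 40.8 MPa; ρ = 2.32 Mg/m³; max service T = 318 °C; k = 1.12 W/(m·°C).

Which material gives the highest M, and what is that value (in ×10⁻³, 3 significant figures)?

material J, M = 2.38×10⁻³

Screen on constraints: max service T ≥ 226 °C; k ≥ 2.27 W/(m·K). Survivors: material W, material J.
In SI units:
  material W: σ_y = 701.0 MPa, ρ = 19300 kg/m³
  material J: σ_y = 349.0 MPa, ρ = 7840 kg/m³
  material J: M = 2.38×10⁻³
  material W: M = 1.37×10⁻³
The maximum is for material J.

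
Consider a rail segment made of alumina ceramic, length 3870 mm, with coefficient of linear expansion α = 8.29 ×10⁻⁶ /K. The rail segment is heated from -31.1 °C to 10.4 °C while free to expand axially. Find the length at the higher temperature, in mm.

ΔT = 10.4 − (-31.1) = 41.50 K.
ΔL = α·L₀·ΔT = 8.29×10⁻⁶ × 3870 mm × 41.50 K = 1.33 mm.
L = L₀ + ΔL = 3870 + 1.33 = 3871.3 mm.

3871.3 mm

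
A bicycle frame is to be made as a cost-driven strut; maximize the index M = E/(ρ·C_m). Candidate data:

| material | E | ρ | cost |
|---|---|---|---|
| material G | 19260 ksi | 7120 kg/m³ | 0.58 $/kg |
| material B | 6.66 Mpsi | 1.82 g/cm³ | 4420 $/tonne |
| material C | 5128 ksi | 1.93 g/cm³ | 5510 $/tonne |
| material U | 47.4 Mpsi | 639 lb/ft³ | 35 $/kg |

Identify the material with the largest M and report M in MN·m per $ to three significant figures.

Convert each candidate to consistent units, then evaluate M:
  material G: E = 132.8 GPa, ρ = 7120 kg/m³, cost = 0.5800 $/kg
  material B: E = 45.92 GPa, ρ = 1820 kg/m³, cost = 4.420 $/kg
  material C: E = 35.36 GPa, ρ = 1930 kg/m³, cost = 5.510 $/kg
  material U: E = 326.8 GPa, ρ = 10240 kg/m³, cost = 35.00 $/kg
  material G: M = 32.2 MN·m per $
  material B: M = 5.71 MN·m per $
  material C: M = 3.32 MN·m per $
  material U: M = 0.912 MN·m per $
Highest index: material G.

material G, M = 32.2 MN·m per $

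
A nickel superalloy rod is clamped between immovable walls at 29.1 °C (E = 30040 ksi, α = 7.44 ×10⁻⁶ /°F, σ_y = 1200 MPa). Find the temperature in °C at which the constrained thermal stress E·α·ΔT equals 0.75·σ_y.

354 °C

E = 30040 ksi = 207.1 GPa.
α = 7.44×10⁻⁶/°F × 9/5 = 13.4×10⁻⁶/K.
E·α·ΔT = 900.0 MPa ⇒ ΔT = 900.0 / (207.1×10³ × 13.4×10⁻⁶) = 324.5 K.
T = 29.1 + 324.5 = 353.6 °C.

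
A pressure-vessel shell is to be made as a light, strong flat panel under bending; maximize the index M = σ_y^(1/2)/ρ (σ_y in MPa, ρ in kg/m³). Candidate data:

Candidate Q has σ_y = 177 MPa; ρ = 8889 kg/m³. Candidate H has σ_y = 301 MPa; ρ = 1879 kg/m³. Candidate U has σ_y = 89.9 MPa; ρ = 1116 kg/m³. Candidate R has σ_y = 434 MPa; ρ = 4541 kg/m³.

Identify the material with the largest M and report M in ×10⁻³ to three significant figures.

Computing M directly (units already consistent):
  candidate H: M = 9.23×10⁻³
  candidate U: M = 8.50×10⁻³
  candidate R: M = 4.59×10⁻³
  candidate Q: M = 1.50×10⁻³
Candidate H ranks first.

candidate H, M = 9.23×10⁻³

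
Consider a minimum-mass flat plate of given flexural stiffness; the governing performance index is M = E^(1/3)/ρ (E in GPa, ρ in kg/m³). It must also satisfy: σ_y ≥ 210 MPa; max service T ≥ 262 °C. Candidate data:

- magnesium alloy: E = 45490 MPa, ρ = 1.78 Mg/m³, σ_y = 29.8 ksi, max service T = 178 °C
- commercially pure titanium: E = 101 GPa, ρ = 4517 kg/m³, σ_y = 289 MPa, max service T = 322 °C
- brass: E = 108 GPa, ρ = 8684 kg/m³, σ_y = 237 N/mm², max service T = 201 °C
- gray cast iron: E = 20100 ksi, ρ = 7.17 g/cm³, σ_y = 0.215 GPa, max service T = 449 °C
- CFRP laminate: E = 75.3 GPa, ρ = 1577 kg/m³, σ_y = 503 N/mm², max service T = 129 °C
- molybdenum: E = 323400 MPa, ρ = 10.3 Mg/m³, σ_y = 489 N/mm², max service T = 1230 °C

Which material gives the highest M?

commercially pure titanium

Screen on constraints: σ_y ≥ 210 MPa; max service T ≥ 262 °C. Survivors: commercially pure titanium, gray cast iron, molybdenum.
Normalizing units and computing the index:
  commercially pure titanium: E = 101.0 GPa, ρ = 4517 kg/m³
  gray cast iron: E = 138.6 GPa, ρ = 7170 kg/m³
  molybdenum: E = 323.4 GPa, ρ = 10300 kg/m³
  commercially pure titanium: M = 1.03×10⁻³
  gray cast iron: M = 0.722×10⁻³
  molybdenum: M = 0.666×10⁻³
Highest index: commercially pure titanium.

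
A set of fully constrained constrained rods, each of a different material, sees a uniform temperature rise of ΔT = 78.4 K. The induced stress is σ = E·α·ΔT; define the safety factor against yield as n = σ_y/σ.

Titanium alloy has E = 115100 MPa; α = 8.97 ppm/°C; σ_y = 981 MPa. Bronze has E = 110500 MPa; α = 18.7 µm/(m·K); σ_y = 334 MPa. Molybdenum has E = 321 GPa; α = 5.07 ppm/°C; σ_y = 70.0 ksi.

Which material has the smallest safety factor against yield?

bronze

With everything in SI (GPa, ×10⁻⁶/K, MPa):
  titanium alloy: E = 115.1, α = 8.97, σ_y = 981.0 → σ = 80.9 MPa, n = 12.1
  bronze: E = 110.5, α = 18.7, σ_y = 334.0 → σ = 162 MPa, n = 2.06
  molybdenum: E = 321.0, α = 5.07, σ_y = 482.6 → σ = 128 MPa, n = 3.78
The minimum is bronze at n = 2.06.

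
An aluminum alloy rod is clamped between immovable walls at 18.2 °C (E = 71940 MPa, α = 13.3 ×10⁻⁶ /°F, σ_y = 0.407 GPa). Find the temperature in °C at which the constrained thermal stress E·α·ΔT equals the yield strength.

E = 71940 MPa = 71.94 GPa.
α = 13.3×10⁻⁶/°F × 9/5 = 23.9×10⁻⁶/K.
σ_y = 0.407 GPa = 407.0 MPa.
E·α·ΔT = 407.0 MPa ⇒ ΔT = 407.0 / (71.94×10³ × 23.9×10⁻⁶) = 236.3 K.
T = 18.2 + 236.3 = 254.5 °C.

255 °C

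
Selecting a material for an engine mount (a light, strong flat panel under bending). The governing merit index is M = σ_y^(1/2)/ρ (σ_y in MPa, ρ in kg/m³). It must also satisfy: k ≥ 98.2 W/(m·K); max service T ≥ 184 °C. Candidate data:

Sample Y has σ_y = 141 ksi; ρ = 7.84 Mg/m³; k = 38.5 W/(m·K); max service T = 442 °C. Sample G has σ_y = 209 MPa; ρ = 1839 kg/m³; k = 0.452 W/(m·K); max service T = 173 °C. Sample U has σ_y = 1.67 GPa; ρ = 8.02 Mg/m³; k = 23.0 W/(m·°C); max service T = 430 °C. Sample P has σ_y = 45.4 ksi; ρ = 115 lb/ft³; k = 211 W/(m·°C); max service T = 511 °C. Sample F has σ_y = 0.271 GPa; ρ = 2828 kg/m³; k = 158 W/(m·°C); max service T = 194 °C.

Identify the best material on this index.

Screen on constraints: k ≥ 98.2 W/(m·K); max service T ≥ 184 °C. Survivors: sample P, sample F.
Convert each candidate to consistent units, then evaluate M:
  sample P: σ_y = 313.0 MPa, ρ = 1842 kg/m³
  sample F: σ_y = 271.0 MPa, ρ = 2828 kg/m³
  sample P: M = 9.60×10⁻³
  sample F: M = 5.82×10⁻³
Sample P ranks first.

sample P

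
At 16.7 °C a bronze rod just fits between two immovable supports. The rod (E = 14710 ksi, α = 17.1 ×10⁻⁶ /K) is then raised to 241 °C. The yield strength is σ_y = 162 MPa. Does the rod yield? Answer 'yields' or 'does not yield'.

yields

E = 14710 ksi = 101.4 GPa.
ΔT = 224.3 K. Constrained thermal stress σ = E·α·ΔT = 101.4×10³ MPa × 17.1×10⁻⁶ × 224.3 = 389 MPa (compressive).
Compare to σ_y = 162 MPa: σ ≥ σ_y, so it yields.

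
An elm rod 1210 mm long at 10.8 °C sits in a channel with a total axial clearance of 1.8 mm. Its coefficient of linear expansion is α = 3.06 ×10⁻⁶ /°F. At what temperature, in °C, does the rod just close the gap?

α = 3.06×10⁻⁶/°F × 9/5 = 5.51×10⁻⁶/K.
α·L₀·ΔT = 1.8 mm ⇒ ΔT = 1.8 / (5.51×10⁻⁶ × 1210.0) = 270.1 K.
T = 10.8 + 270.1 = 280.9 °C.

281 °C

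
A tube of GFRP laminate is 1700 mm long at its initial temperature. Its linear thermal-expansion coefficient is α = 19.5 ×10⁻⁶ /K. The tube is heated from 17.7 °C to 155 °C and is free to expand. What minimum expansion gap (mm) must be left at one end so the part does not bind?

ΔT = 155 − 17.7 = 137.3 K.
ΔL = α·L₀·ΔT = 19.5×10⁻⁶ × 1700 mm × 137.3 K = 4.55 mm.

4.55 mm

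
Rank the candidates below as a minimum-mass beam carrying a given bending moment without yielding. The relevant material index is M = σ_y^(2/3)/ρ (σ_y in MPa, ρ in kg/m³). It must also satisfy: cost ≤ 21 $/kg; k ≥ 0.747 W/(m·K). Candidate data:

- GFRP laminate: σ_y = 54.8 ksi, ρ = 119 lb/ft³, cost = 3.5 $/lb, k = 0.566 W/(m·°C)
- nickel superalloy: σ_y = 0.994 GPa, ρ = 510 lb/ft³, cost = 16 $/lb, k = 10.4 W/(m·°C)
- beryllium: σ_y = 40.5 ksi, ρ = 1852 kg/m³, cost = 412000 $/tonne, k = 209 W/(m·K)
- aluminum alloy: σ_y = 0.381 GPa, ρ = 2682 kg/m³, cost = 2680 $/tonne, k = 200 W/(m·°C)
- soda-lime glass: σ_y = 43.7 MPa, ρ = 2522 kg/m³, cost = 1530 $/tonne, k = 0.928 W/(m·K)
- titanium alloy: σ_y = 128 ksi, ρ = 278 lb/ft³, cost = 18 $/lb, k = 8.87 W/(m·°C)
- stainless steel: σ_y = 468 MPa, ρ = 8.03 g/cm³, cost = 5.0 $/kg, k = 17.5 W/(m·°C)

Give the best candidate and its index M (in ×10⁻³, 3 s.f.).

Screen on constraints: cost ≤ 21 $/kg; k ≥ 0.747 W/(m·K). Survivors: aluminum alloy, soda-lime glass, stainless steel.
Putting every candidate on a common basis:
  aluminum alloy: σ_y = 381.0 MPa, ρ = 2682 kg/m³
  soda-lime glass: σ_y = 43.70 MPa, ρ = 2522 kg/m³
  stainless steel: σ_y = 468.0 MPa, ρ = 8030 kg/m³
  aluminum alloy: M = 19.6×10⁻³
  stainless steel: M = 7.51×10⁻³
  soda-lime glass: M = 4.92×10⁻³
The maximum is for aluminum alloy.

aluminum alloy, M = 19.6×10⁻³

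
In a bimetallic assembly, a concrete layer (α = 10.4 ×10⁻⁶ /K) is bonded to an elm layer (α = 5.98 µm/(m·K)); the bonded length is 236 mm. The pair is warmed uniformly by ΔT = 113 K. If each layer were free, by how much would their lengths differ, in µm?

118 µm

Δα = |10.4 − 5.98|×10⁻⁶/K = 4.42×10⁻⁶/K.
ΔL_mismatch = Δα·L·ΔT = 4.42×10⁻⁶ × 236.0 mm × 113.0 K = 118 µm.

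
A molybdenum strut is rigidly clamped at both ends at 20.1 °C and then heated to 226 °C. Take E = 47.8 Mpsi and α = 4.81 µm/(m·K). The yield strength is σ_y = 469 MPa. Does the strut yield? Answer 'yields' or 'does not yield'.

E = 47.8 Mpsi = 329.6 GPa.
ΔT = 205.9 K. Constrained thermal stress σ = E·α·ΔT = 329.6×10³ MPa × 4.81×10⁻⁶ × 205.9 = 326 MPa (compressive).
Compare to σ_y = 469 MPa: σ < σ_y, so it does not yield.

does not yield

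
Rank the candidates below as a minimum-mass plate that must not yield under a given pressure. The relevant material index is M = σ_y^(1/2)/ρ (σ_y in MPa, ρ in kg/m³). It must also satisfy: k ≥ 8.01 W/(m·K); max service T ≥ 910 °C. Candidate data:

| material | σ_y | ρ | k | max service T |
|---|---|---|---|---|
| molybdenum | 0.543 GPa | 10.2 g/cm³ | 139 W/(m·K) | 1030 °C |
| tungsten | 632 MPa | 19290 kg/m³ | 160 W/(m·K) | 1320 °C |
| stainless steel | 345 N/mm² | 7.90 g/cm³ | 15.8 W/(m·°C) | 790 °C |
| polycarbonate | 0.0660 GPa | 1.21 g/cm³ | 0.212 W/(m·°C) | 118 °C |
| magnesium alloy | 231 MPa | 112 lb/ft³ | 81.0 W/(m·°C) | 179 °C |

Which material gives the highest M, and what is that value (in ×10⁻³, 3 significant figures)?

molybdenum, M = 2.28×10⁻³

Screen on constraints: k ≥ 8.01 W/(m·K); max service T ≥ 910 °C. Survivors: molybdenum, tungsten.
Normalizing units and computing the index:
  molybdenum: σ_y = 543.0 MPa, ρ = 10200 kg/m³
  tungsten: σ_y = 632.0 MPa, ρ = 19290 kg/m³
  molybdenum: M = 2.28×10⁻³
  tungsten: M = 1.30×10⁻³
Highest index: molybdenum.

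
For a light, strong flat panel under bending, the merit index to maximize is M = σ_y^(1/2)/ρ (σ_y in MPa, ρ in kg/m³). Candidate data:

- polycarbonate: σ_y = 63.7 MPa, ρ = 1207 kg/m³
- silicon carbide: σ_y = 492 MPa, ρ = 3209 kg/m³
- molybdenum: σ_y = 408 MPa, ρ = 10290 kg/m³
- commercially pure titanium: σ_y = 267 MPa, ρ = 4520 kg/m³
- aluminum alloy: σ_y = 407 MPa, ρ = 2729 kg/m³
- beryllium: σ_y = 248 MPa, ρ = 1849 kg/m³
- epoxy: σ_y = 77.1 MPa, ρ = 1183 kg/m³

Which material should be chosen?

Evaluate M for each candidate:
  beryllium: M = 8.52×10⁻³
  epoxy: M = 7.42×10⁻³
  aluminum alloy: M = 7.39×10⁻³
  silicon carbide: M = 6.91×10⁻³
  polycarbonate: M = 6.61×10⁻³
  commercially pure titanium: M = 3.62×10⁻³
  molybdenum: M = 1.96×10⁻³
Highest index: beryllium.

beryllium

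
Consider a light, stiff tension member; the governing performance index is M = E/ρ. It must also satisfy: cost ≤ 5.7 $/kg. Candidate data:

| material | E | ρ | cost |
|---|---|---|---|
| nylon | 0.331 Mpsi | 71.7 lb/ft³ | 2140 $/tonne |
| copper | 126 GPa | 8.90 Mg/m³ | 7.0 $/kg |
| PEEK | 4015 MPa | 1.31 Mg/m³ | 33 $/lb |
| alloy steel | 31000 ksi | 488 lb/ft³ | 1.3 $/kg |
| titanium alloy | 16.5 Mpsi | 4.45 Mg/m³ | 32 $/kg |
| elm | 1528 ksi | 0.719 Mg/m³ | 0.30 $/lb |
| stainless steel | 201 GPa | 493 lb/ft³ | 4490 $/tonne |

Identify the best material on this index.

Screen on constraints: cost ≤ 5.7 $/kg. Survivors: nylon, alloy steel, elm, stainless steel.
After converting to SI:
  nylon: E = 2.282 GPa, ρ = 1149 kg/m³
  alloy steel: E = 213.7 GPa, ρ = 7817 kg/m³
  elm: E = 10.54 GPa, ρ = 719.0 kg/m³
  stainless steel: E = 201.0 GPa, ρ = 7897 kg/m³
  alloy steel: M = 27.3 MN·m/kg
  stainless steel: M = 25.5 MN·m/kg
  elm: M = 14.7 MN·m/kg
  nylon: M = 1.99 MN·m/kg
Alloy steel has the largest M.

alloy steel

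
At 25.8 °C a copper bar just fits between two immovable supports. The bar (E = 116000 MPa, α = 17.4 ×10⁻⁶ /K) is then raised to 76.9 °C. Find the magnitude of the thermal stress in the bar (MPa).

E = 116000 MPa = 116.0 GPa.
ΔT = 51.10 K. Constrained thermal stress σ = E·α·ΔT = 116.0×10³ MPa × 17.4×10⁻⁶ × 51.10 = 103 MPa (compressive).

103 MPa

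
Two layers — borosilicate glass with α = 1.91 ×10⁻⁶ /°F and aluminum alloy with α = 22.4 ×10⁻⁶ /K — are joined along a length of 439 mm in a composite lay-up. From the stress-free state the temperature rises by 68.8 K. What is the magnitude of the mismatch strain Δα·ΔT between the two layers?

borosilicate glass: α = 1.91×10⁻⁶/°F × 9/5 = 3.44×10⁻⁶/K.
Δα = |3.44 − 22.4|×10⁻⁶/K = 19.0×10⁻⁶/K.
Mismatch strain = Δα·ΔT = 19.0×10⁻⁶ × 68.8 = 1.30×10⁻³.

1.30×10⁻³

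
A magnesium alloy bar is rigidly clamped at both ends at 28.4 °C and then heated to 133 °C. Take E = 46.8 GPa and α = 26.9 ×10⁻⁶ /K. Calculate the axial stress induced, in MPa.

132 MPa

ΔT = 104.6 K. Constrained thermal stress σ = E·α·ΔT = 46.80×10³ MPa × 26.9×10⁻⁶ × 104.6 = 132 MPa (compressive).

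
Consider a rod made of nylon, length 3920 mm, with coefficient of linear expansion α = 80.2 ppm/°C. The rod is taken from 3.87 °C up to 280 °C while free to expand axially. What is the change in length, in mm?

ΔT = 280 − 3.87 = 276.1 K.
ΔL = α·L₀·ΔT = 80.2×10⁻⁶ × 3920 mm × 276.1 K = 86.8 mm.

86.8 mm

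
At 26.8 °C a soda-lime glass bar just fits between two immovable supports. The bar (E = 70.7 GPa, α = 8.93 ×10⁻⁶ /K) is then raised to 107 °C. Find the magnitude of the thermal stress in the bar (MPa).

ΔT = 80.20 K. Constrained thermal stress σ = E·α·ΔT = 70.70×10³ MPa × 8.93×10⁻⁶ × 80.20 = 50.6 MPa (compressive).

50.6 MPa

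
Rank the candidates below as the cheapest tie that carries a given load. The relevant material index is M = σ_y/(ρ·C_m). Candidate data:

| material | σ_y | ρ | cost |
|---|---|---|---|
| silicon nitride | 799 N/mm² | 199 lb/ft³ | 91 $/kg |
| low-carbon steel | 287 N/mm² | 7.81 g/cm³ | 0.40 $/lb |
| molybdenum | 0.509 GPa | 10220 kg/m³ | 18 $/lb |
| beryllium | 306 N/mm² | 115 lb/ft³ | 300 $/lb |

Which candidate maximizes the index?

After converting to SI:
  silicon nitride: σ_y = 799.0 MPa, ρ = 3188 kg/m³, cost = 91.00 $/kg
  low-carbon steel: σ_y = 287.0 MPa, ρ = 7810 kg/m³, cost = 0.8818 $/kg
  molybdenum: σ_y = 509.0 MPa, ρ = 10220 kg/m³, cost = 39.68 $/kg
  beryllium: σ_y = 306.0 MPa, ρ = 1842 kg/m³, cost = 661.4 $/kg
  low-carbon steel: M = 41.7 kN·m per $
  silicon nitride: M = 2.75 kN·m per $
  molybdenum: M = 1.26 kN·m per $
  beryllium: M = 0.251 kN·m per $
Low-carbon steel ranks first.

low-carbon steel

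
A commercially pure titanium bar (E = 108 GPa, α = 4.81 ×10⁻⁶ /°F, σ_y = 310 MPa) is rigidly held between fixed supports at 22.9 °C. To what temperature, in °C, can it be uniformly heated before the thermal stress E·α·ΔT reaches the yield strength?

α = 4.81×10⁻⁶/°F × 9/5 = 8.66×10⁻⁶/K.
E·α·ΔT = 310.0 MPa ⇒ ΔT = 310.0 / (108.0×10³ × 8.66×10⁻⁶) = 331.5 K.
T = 22.9 + 331.5 = 354.4 °C.

354 °C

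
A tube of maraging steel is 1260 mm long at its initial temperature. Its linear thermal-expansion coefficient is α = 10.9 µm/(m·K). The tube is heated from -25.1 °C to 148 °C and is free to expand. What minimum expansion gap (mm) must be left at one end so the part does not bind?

2.38 mm

ΔT = 148 − (-25.1) = 173.1 K.
ΔL = α·L₀·ΔT = 10.9×10⁻⁶ × 1260 mm × 173.1 K = 2.38 mm.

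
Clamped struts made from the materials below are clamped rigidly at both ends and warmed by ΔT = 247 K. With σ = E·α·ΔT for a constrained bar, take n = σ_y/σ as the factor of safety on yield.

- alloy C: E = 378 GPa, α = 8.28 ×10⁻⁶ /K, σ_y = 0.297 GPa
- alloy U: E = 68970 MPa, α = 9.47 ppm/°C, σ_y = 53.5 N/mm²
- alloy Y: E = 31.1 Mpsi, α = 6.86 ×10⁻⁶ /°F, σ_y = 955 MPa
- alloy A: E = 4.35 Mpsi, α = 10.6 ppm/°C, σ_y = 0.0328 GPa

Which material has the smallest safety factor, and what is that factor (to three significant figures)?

Converting E to GPa, α to ×10⁻⁶/K, σ_y to MPa, then σ and n for each:
  alloy C: E = 378.0, α = 8.28, σ_y = 297.0 → σ = 773 MPa, n = 0.384
  alloy U: E = 68.97, α = 9.47, σ_y = 53.50 → σ = 161 MPa, n = 0.332
  alloy Y: E = 214.4, α = 12.3, σ_y = 955.0 → σ = 654 MPa, n = 1.46
  alloy A: E = 29.99, α = 10.6, σ_y = 32.80 → σ = 78.5 MPa, n = 0.418
Alloy U has the lowest safety factor, n = 0.332.

alloy U, n = 0.332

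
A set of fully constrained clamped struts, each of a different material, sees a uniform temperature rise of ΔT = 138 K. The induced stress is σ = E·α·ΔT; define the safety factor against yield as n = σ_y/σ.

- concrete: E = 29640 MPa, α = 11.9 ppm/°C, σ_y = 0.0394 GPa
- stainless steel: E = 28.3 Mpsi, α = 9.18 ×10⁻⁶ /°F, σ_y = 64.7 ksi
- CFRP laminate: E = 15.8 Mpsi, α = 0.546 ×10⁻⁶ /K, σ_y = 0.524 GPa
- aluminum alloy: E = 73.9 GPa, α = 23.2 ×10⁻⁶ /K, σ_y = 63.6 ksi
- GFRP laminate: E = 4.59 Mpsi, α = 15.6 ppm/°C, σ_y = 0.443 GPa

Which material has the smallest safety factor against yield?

concrete

Per material, after unit conversion:
  concrete: E = 29.64, α = 11.9, σ_y = 39.40 → σ = 48.7 MPa, n = 0.809
  stainless steel: E = 195.1, α = 16.5, σ_y = 446.1 → σ = 445 MPa, n = 1.00
  CFRP laminate: E = 108.9, α = 0.546, σ_y = 524.0 → σ = 8.21 MPa, n = 63.8
  aluminum alloy: E = 73.90, α = 23.2, σ_y = 438.5 → σ = 237 MPa, n = 1.85
  GFRP laminate: E = 31.65, α = 15.6, σ_y = 443.0 → σ = 68.1 MPa, n = 6.50
Smallest n: concrete with n = 0.809.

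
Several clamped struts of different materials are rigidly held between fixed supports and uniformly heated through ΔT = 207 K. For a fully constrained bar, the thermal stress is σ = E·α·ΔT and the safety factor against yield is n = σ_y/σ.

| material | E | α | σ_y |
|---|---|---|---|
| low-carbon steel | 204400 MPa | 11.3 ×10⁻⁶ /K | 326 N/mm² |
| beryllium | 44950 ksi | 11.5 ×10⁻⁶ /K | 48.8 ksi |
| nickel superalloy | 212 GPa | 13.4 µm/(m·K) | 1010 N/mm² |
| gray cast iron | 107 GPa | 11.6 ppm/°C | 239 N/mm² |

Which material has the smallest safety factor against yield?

beryllium

With everything in SI (GPa, ×10⁻⁶/K, MPa):
  low-carbon steel: E = 204.4, α = 11.3, σ_y = 326.0 → σ = 478 MPa, n = 0.682
  beryllium: E = 309.9, α = 11.5, σ_y = 336.5 → σ = 738 MPa, n = 0.456
  nickel superalloy: E = 212.0, α = 13.4, σ_y = 1010 → σ = 588 MPa, n = 1.72
  gray cast iron: E = 107.0, α = 11.6, σ_y = 239.0 → σ = 257 MPa, n = 0.930
Beryllium has the lowest safety factor, n = 0.456.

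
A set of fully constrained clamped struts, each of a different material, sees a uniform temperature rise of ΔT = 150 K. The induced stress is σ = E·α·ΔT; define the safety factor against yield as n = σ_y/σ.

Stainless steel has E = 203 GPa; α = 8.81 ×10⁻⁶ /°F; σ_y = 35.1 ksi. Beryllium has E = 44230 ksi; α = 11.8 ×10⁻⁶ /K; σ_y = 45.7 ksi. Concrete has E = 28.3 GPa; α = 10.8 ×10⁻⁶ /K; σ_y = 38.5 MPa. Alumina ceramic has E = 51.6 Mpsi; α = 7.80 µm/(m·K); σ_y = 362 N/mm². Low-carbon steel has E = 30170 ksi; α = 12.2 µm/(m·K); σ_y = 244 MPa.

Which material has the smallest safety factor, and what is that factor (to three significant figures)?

stainless steel, n = 0.501

Per material, after unit conversion:
  stainless steel: E = 203.0, α = 15.9, σ_y = 242.0 → σ = 483 MPa, n = 0.501
  beryllium: E = 305.0, α = 11.8, σ_y = 315.1 → σ = 540 MPa, n = 0.584
  concrete: E = 28.30, α = 10.8, σ_y = 38.50 → σ = 45.8 MPa, n = 0.840
  alumina ceramic: E = 355.8, α = 7.80, σ_y = 362.0 → σ = 416 MPa, n = 0.870
  low-carbon steel: E = 208.0, α = 12.2, σ_y = 244.0 → σ = 381 MPa, n = 0.641
Stainless steel has the lowest safety factor, n = 0.501.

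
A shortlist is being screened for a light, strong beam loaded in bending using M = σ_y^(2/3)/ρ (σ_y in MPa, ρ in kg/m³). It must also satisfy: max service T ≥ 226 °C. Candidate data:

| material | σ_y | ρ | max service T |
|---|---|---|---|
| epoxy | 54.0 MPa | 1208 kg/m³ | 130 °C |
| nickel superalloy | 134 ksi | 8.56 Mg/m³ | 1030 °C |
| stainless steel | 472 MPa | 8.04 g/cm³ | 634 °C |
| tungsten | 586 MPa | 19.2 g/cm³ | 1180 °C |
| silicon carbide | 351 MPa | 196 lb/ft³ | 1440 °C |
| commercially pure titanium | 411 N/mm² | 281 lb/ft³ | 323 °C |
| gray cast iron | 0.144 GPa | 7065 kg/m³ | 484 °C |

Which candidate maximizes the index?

silicon carbide

Screen on constraints: max service T ≥ 226 °C. Survivors: nickel superalloy, stainless steel, tungsten, silicon carbide, commercially pure titanium, gray cast iron.
Convert each candidate to consistent units, then evaluate M:
  nickel superalloy: σ_y = 923.9 MPa, ρ = 8560 kg/m³
  stainless steel: σ_y = 472.0 MPa, ρ = 8040 kg/m³
  tungsten: σ_y = 586.0 MPa, ρ = 19200 kg/m³
  silicon carbide: σ_y = 351.0 MPa, ρ = 3140 kg/m³
  commercially pure titanium: σ_y = 411.0 MPa, ρ = 4501 kg/m³
  gray cast iron: σ_y = 144.0 MPa, ρ = 7065 kg/m³
  silicon carbide: M = 15.8×10⁻³
  commercially pure titanium: M = 12.3×10⁻³
  nickel superalloy: M = 11.1×10⁻³
  stainless steel: M = 7.54×10⁻³
  gray cast iron: M = 3.89×10⁻³
  tungsten: M = 3.65×10⁻³
The maximum is for silicon carbide.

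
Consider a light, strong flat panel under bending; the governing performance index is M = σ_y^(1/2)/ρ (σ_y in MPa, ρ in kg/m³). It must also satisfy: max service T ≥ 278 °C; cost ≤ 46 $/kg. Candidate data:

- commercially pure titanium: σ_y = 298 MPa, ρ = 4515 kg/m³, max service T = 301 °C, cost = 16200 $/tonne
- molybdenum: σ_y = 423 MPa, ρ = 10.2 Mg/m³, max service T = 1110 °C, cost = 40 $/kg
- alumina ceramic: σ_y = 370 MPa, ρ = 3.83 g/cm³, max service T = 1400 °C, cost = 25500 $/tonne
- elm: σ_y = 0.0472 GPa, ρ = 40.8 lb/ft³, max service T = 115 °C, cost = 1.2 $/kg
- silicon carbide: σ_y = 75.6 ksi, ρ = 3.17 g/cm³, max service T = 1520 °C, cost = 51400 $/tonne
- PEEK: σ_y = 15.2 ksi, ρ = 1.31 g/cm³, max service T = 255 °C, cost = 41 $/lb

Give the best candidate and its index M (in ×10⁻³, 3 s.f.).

alumina ceramic, M = 5.02×10⁻³

Screen on constraints: max service T ≥ 278 °C; cost ≤ 46 $/kg. Survivors: commercially pure titanium, molybdenum, alumina ceramic.
Convert each candidate to consistent units, then evaluate M:
  commercially pure titanium: σ_y = 298.0 MPa, ρ = 4515 kg/m³
  molybdenum: σ_y = 423.0 MPa, ρ = 10200 kg/m³
  alumina ceramic: σ_y = 370.0 MPa, ρ = 3830 kg/m³
  alumina ceramic: M = 5.02×10⁻³
  commercially pure titanium: M = 3.82×10⁻³
  molybdenum: M = 2.02×10⁻³
Alumina ceramic has the largest M.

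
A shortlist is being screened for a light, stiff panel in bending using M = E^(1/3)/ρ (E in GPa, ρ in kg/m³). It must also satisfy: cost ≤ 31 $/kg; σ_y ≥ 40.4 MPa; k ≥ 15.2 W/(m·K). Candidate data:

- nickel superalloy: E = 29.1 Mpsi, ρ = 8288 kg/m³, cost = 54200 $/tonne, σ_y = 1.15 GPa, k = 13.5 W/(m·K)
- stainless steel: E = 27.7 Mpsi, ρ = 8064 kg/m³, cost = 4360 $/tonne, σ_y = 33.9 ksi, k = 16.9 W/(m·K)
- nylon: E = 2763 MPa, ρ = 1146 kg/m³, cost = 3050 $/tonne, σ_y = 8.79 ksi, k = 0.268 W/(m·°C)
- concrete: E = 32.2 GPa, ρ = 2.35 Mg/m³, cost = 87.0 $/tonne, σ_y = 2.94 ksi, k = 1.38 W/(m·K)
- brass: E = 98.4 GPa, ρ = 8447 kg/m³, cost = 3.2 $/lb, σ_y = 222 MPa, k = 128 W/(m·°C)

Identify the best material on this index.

stainless steel

Screen on constraints: cost ≤ 31 $/kg; σ_y ≥ 40.4 MPa; k ≥ 15.2 W/(m·K). Survivors: stainless steel, brass.
Putting every candidate on a common basis:
  stainless steel: E = 191.0 GPa, ρ = 8064 kg/m³
  brass: E = 98.40 GPa, ρ = 8447 kg/m³
  stainless steel: M = 0.714×10⁻³
  brass: M = 0.547×10⁻³
Stainless steel ranks first.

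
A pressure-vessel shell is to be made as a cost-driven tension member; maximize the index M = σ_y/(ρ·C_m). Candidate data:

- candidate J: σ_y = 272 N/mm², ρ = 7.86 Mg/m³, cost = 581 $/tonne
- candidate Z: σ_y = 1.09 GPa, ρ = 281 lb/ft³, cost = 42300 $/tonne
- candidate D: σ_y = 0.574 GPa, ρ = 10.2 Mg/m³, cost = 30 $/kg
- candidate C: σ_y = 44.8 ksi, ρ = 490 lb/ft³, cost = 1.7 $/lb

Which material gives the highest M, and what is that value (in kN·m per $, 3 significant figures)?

Convert each candidate to consistent units, then evaluate M:
  candidate J: σ_y = 272.0 MPa, ρ = 7860 kg/m³, cost = 0.5810 $/kg
  candidate Z: σ_y = 1090 MPa, ρ = 4501 kg/m³, cost = 42.30 $/kg
  candidate D: σ_y = 574.0 MPa, ρ = 10200 kg/m³, cost = 30.00 $/kg
  candidate C: σ_y = 308.9 MPa, ρ = 7849 kg/m³, cost = 3.748 $/kg
  candidate J: M = 59.6 kN·m per $
  candidate C: M = 10.5 kN·m per $
  candidate Z: M = 5.72 kN·m per $
  candidate D: M = 1.88 kN·m per $
Candidate J ranks first.

candidate J, M = 59.6 kN·m per $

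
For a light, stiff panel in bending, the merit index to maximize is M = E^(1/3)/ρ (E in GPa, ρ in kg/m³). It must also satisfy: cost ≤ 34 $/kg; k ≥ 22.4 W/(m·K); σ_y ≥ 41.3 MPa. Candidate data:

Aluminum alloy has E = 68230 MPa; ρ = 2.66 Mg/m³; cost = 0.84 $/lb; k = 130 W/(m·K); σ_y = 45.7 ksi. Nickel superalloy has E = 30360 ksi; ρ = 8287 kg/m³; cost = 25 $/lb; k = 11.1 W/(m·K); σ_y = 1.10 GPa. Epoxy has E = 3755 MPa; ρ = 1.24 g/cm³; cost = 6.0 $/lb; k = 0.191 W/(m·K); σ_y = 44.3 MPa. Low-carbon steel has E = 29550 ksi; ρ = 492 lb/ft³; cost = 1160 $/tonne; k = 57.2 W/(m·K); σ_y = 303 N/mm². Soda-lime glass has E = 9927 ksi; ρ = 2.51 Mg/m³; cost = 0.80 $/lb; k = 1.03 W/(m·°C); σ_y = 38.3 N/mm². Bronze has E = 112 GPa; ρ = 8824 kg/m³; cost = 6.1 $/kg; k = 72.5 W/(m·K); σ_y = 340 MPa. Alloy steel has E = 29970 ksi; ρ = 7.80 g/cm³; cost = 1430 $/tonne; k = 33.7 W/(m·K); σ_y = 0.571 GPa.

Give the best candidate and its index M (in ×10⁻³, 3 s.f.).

aluminum alloy, M = 1.54×10⁻³

Screen on constraints: cost ≤ 34 $/kg; k ≥ 22.4 W/(m·K); σ_y ≥ 41.3 MPa. Survivors: aluminum alloy, low-carbon steel, bronze, alloy steel.
Convert each candidate to consistent units, then evaluate M:
  aluminum alloy: E = 68.23 GPa, ρ = 2660 kg/m³
  low-carbon steel: E = 203.7 GPa, ρ = 7881 kg/m³
  bronze: E = 112.0 GPa, ρ = 8824 kg/m³
  alloy steel: E = 206.6 GPa, ρ = 7800 kg/m³
  aluminum alloy: M = 1.54×10⁻³
  alloy steel: M = 0.758×10⁻³
  low-carbon steel: M = 0.747×10⁻³
  bronze: M = 0.546×10⁻³
The maximum is for aluminum alloy.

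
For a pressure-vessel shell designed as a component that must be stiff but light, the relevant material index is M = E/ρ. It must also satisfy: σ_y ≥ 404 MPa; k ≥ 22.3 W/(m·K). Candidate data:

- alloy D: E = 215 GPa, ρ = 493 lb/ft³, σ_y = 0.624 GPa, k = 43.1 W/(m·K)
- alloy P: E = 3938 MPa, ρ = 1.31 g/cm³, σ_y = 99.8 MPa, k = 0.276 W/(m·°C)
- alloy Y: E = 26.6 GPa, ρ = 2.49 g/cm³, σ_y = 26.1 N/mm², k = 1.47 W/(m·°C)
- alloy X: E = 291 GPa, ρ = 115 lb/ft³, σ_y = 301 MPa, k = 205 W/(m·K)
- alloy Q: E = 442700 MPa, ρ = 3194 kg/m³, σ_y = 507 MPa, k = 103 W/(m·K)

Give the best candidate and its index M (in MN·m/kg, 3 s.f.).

Screen on constraints: σ_y ≥ 404 MPa; k ≥ 22.3 W/(m·K). Survivors: alloy D, alloy Q.
Putting every candidate on a common basis:
  alloy D: E = 215.0 GPa, ρ = 7897 kg/m³
  alloy Q: E = 442.7 GPa, ρ = 3194 kg/m³
  alloy Q: M = 139 MN·m/kg
  alloy D: M = 27.2 MN·m/kg
Highest index: alloy Q.

alloy Q, M = 139 MN·m/kg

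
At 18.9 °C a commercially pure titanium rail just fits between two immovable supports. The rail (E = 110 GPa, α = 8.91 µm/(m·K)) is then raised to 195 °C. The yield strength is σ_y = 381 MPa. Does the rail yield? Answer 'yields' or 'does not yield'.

does not yield

ΔT = 176.1 K. Constrained thermal stress σ = E·α·ΔT = 110.0×10³ MPa × 8.91×10⁻⁶ × 176.1 = 173 MPa (compressive).
Compare to σ_y = 381 MPa: σ < σ_y, so it does not yield.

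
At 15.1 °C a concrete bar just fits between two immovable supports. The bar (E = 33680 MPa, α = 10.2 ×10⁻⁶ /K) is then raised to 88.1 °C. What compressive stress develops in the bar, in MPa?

25.1 MPa

E = 33680 MPa = 33.68 GPa.
ΔT = 73.00 K. Constrained thermal stress σ = E·α·ΔT = 33.68×10³ MPa × 10.2×10⁻⁶ × 73.00 = 25.1 MPa (compressive).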